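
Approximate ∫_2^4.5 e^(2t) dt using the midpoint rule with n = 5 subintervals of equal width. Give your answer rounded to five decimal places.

3861.33098

Δt = (4.5 − 2)/5 = 0.5.
Midpoints: 2.25, 2.75, 3.25, 3.75, 4.25.
f(2.25) ≈ 90.01713, f(2.75) ≈ 244.69193, f(3.25) ≈ 665.14163, f(3.75) ≈ 1808.04241, f(4.25) ≈ 4914.76884.
Sum = Δt · [f(2.25) + f(2.75) + f(3.25) + f(3.75) + f(4.25)].
Sum ≈ 3861.33098.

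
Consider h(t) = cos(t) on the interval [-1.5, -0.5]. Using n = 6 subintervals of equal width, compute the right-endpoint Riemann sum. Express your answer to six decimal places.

0.584107

Δt = (-0.5 − (-1.5))/6 = 1/6.
Right endpoints: -4/3, -7/6, -1, -5/6, -2/3, -0.5.
h(-4/3) ≈ 0.235238, h(-7/6) ≈ 0.393219, h(-1) ≈ 0.540302, h(-5/6) ≈ 0.672412, h(-2/3) ≈ 0.785887, h(-0.5) ≈ 0.877583.
Sum = Δt · [h(-4/3) + h(-7/6) + h(-1) + ...].
Sum ≈ 0.584107.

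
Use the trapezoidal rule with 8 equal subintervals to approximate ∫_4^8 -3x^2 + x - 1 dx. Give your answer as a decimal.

-428.5

Δx = (8 − 4)/8 = 0.5.
f(4) = -45, f(4.5) = -57.25, f(5) = -71, f(5.5) = -86.25, f(6) = -103, f(6.5) = -121.25, f(7) = -141, f(7.5) = -162.25, f(8) = -185.
T_8 = (Δx/2)·[f(x_0) + 2f(x_1) + ... + 2f(x_{7}) + f(x_8)].
Sum = -428.5.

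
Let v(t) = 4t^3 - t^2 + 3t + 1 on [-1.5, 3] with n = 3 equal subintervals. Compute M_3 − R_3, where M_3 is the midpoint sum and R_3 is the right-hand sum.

M_3 = 73.6875.
R_3 = 190.125.
M_3 − R_3 = -116.4375.

-116.4375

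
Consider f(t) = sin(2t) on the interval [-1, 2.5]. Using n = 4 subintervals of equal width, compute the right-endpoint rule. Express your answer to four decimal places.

Δt = (2.5 − (-1))/4 = 0.875.
Right endpoints: -0.125, 0.75, 1.625, 2.5.
f(-0.125) ≈ -0.2474, f(0.75) ≈ 0.9975, f(1.625) ≈ -0.1082, f(2.5) ≈ -0.9589.
Sum = Δt · [f(-0.125) + f(0.75) + f(1.625) + f(2.5)].
Sum ≈ -0.2774.

-0.2774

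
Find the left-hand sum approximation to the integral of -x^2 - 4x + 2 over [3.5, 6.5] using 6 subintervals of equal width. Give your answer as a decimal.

-120.875

Δx = (6.5 − 3.5)/6 = 0.5.
Left endpoints: 3.5, 4, 4.5, 5, 5.5, 6.
f(3.5) = -24.25, f(4) = -30, f(4.5) = -36.25, f(5) = -43, f(5.5) = -50.25, f(6) = -58.
Sum = Δx · [f(3.5) + f(4) + f(4.5) + ...].
Sum = -120.875.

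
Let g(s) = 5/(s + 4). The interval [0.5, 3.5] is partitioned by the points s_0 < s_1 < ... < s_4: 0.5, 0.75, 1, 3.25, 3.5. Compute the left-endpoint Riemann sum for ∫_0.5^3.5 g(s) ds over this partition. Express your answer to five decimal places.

2.96335

Subinterval widths: 0.25, 0.25, 2.25, 0.25.
Left endpoints: 0.5, 0.75, 1, 3.25.
g(0.5) = 10/9, g(0.75) = 20/19, g(1) = 1, g(3.25) = 20/29.
Sum = Σ Δs_i · g(s_i).
Sum ≈ 2.96335.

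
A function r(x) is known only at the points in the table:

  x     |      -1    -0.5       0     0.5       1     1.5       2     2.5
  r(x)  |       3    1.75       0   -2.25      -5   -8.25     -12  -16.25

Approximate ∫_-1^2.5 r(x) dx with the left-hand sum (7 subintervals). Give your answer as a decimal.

Δx = 0.5.
Sum = 0.5·[3 + 1.75 + 0 + (-2.25) + (-5) + (-8.25) + (-12)] = -11.375.

-11.375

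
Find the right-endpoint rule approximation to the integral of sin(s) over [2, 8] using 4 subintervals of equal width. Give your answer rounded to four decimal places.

Δs = (8 − 2)/4 = 1.5.
Right endpoints: 3.5, 5, 6.5, 8.
f(3.5) ≈ -0.3508, f(5) ≈ -0.9589, f(6.5) ≈ 0.2151, f(8) ≈ 0.9894.
Sum = Δs · [f(3.5) + f(5) + f(6.5) + f(8)].
Sum ≈ -0.1578.

-0.1578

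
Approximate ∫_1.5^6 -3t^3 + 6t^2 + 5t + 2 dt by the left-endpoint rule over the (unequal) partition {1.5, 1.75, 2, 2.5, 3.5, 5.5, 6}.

Subinterval widths: 0.25, 0.25, 0.5, 1, 2, 0.5.
Left endpoints: 1.5, 1.75, 2, 2.5, 3.5, 5.5.
f(1.5) = 12.875, f(1.75) = 13.046875, f(2) = 12, f(2.5) = 5.125, f(3.5) = -35.625, f(5.5) = -288.125.
Sum = Σ Δt_i · f(t_i).
Sum = -197.70703125.

-197.70703125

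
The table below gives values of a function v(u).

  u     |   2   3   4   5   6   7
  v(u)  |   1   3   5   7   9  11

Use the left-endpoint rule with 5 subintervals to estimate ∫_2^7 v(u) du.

Δu = 1.
Sum = 1·[1 + 3 + 5 + 7 + 9] = 25.

25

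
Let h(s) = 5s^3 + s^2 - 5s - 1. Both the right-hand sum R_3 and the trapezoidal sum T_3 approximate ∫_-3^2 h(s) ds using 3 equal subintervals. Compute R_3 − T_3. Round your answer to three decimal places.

120.833

R_3 ≈ 43.70370.
T_3 ≈ -77.12963.
R_3 − T_3 ≈ 120.833.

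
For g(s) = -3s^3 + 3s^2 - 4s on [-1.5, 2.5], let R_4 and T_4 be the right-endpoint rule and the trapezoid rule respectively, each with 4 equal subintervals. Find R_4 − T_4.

-30.5

R_4 = -46.
T_4 = -15.5.
R_4 − T_4 = -30.5.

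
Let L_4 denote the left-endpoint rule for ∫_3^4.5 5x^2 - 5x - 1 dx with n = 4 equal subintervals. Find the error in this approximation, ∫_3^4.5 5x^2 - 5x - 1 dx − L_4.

Exact integral: ∫_3^4.5 f(x) dx = 77.25.
L_4 = 68.28515625.
Error = 77.25 − 68.28515625 = 8.96484375.

8.96484375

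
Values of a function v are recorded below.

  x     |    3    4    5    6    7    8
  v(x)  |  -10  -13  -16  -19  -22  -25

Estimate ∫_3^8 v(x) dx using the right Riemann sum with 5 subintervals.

-95

Δx = 1.
Sum = 1·[(-13) + (-16) + (-19) + (-22) + (-25)] = -95.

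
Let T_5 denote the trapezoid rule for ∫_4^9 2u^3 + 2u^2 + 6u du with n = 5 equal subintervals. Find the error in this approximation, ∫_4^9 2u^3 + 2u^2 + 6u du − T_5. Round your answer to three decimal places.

Exact integral: ∫_4^9 f(u) du ≈ 3790.83333.
T_5 = 3825.
Error ≈ 3790.83333 − 3825 ≈ -34.167.

-34.167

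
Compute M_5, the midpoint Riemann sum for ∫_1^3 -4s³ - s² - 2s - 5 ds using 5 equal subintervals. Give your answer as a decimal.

Δs = (3 − 1)/5 = 0.4.
Midpoints: 1.2, 1.6, 2, 2.4, 2.8.
f(1.2) = -15.752, f(1.6) = -27.144, f(2) = -45, f(2.4) = -70.856, f(2.8) = -106.248.
Sum = Δs · [f(1.2) + f(1.6) + f(2) + f(2.4) + f(2.8)].
Sum = -106.

-106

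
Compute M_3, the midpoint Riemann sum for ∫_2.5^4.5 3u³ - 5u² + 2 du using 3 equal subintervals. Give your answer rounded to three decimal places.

Δu = (4.5 − 2.5)/3 = 2/3.
Midpoints: 17/6, 3.5, 25/6.
f(17/6) = 2167/72, f(3.5) = 69.375, f(25/6) = 3173/24.
Sum = Δu · [f(17/6) + f(3.5) + f(25/6)].
Sum ≈ 154.454.

154.454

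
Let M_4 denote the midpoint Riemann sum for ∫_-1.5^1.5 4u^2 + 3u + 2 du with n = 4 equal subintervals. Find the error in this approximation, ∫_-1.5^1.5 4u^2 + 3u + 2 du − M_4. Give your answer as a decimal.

Exact integral: ∫_-1.5^1.5 f(u) du = 15.
M_4 = 14.4375.
Error = 15 − 14.4375 = 0.5625.

0.5625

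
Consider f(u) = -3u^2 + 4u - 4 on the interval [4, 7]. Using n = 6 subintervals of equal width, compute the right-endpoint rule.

Δu = (7 − 4)/6 = 0.5.
Right endpoints: 4.5, 5, 5.5, 6, 6.5, 7.
f(4.5) = -46.75, f(5) = -59, f(5.5) = -72.75, f(6) = -88, f(6.5) = -104.75, f(7) = -123.
Sum = Δu · [f(4.5) + f(5) + f(5.5) + ...].
Sum = -247.125.

-247.125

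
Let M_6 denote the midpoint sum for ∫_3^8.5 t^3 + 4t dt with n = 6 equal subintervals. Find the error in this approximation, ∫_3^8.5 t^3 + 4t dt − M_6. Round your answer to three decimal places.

Exact integral: ∫_3^8.5 f(t) dt = 1411.265625.
M_6 ≈ 1404.62218.
Error ≈ 1411.265625 − 1404.62218 ≈ 6.643.

6.643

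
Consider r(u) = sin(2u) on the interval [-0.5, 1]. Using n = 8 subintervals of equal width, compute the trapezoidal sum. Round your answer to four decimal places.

Δu = (1 − (-0.5))/8 = 0.1875.
r(-0.5) ≈ -0.8415, r(-0.3125) ≈ -0.5851, r(-0.125) ≈ -0.2474, r(0.0625) ≈ 0.1247, r(0.25) ≈ 0.4794, r(0.4375) ≈ 0.7675, r(0.625) ≈ 0.9490, r(0.8125) ≈ 0.9985, r(1) ≈ 0.9093.
T_8 = (Δu/2)·[r(u_0) + 2r(u_1) + ... + 2r(u_{7}) + r(u_8)].
Sum ≈ 0.4726.

0.4726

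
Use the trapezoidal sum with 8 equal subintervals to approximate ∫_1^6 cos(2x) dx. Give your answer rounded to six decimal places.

Δx = (6 − 1)/8 = 0.625.
f(1) ≈ -0.416147, f(1.625) ≈ -0.994130, f(2.25) ≈ -0.210796, f(2.875) ≈ 0.861192, f(3.5) ≈ 0.753902, f(4.125) ≈ -0.385748, f(4.75) ≈ -0.997172, f(5.375) ≈ -0.243113, f(6) ≈ 0.843854.
T_8 = (Δx/2)·[f(x_0) + 2f(x_1) + ... + 2f(x_{7}) + f(x_8)].
Sum ≈ -0.626257.

-0.626257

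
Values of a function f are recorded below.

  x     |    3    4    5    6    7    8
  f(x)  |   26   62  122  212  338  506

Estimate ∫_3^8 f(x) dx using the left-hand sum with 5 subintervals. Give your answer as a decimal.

Δx = 1.
Sum = 1·[26 + 62 + 122 + 212 + 338] = 760.

760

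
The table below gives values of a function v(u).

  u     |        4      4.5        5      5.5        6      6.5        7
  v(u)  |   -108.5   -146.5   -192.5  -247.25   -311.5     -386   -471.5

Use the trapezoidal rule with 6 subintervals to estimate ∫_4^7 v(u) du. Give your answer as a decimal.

-786.875

Δu = 0.5.
T_6 = (0.5/2)·[(-108.5) + 2·(-146.5) + 2·(-192.5) + 2·(-247.25) + 2·(-311.5) + 2·(-386) + (-471.5)] = -786.875.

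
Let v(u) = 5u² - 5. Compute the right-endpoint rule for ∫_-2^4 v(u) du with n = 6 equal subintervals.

Δu = (4 − (-2))/6 = 1.
Right endpoints: -1, 0, 1, 2, 3, 4.
v(-1) = 0, v(0) = -5, v(1) = 0, v(2) = 15, v(3) = 40, v(4) = 75.
Sum = Δu · [v(-1) + v(0) + v(1) + ...].
Sum = 125.

125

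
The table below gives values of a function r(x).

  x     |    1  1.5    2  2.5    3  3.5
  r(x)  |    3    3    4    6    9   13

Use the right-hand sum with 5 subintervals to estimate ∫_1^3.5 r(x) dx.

Δx = 0.5.
Sum = 0.5·[3 + 4 + 6 + 9 + 13] = 17.5.

17.5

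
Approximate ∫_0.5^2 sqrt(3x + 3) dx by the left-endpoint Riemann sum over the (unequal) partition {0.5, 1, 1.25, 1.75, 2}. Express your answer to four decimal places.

3.6901

Subinterval widths: 0.5, 0.25, 0.5, 0.25.
Left endpoints: 0.5, 1, 1.25, 1.75.
f(0.5) ≈ 2.1213, f(1) ≈ 2.4495, f(1.25) ≈ 2.5981, f(1.75) ≈ 2.8723.
Sum = Σ Δx_i · f(x_i).
Sum ≈ 3.6901.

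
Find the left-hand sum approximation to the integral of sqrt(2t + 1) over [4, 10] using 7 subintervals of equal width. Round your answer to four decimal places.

22.3927

Δt = (10 − 4)/7 = 6/7.
Left endpoints: 4, 34/7, 40/7, 46/7, 52/7, 58/7, 64/7.
f(4) ≈ 3.0000, f(34/7) ≈ 3.2733, f(40/7) ≈ 3.5254, f(46/7) ≈ 3.7607, f(52/7) ≈ 3.9821, f(58/7) ≈ 4.1918, f(64/7) ≈ 4.3916.
Sum = Δt · [f(4) + f(34/7) + f(40/7) + ...].
Sum ≈ 22.3927.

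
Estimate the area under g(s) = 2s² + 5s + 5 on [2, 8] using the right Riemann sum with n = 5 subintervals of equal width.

608.88

Δs = (8 − 2)/5 = 1.2.
Right endpoints: 3.2, 4.4, 5.6, 6.8, 8.
g(3.2) = 41.48, g(4.4) = 65.72, g(5.6) = 95.72, g(6.8) = 131.48, g(8) = 173.
Sum = Δs · [g(3.2) + g(4.4) + g(5.6) + g(6.8) + g(8)].
Sum = 608.88.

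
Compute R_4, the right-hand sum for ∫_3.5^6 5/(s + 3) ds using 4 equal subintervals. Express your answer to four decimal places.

Δs = (6 − 3.5)/4 = 0.625.
Right endpoints: 4.125, 4.75, 5.375, 6.
f(4.125) = 40/57, f(4.75) = 20/31, f(5.375) = 40/67, f(6) = 5/9.
Sum = Δs · [f(4.125) + f(4.75) + f(5.375) + f(6)].
Sum ≈ 1.5622.

1.5622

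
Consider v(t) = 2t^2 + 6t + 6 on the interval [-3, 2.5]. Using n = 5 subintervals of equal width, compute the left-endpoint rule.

Δt = (2.5 − (-3))/5 = 1.1.
Left endpoints: -3, -1.9, -0.8, 0.3, 1.4.
v(-3) = 6, v(-1.9) = 1.82, v(-0.8) = 2.48, v(0.3) = 7.98, v(1.4) = 18.32.
Sum = Δt · [v(-3) + v(-1.9) + v(-0.8) + v(0.3) + v(1.4)].
Sum = 40.26.

40.26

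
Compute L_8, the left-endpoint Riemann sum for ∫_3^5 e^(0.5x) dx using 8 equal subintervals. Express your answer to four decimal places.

14.4591

Δx = (5 − 3)/8 = 0.25.
Left endpoints: 3, 3.25, 3.5, 3.75, 4, 4.25, 4.5, 4.75.
f(3) ≈ 4.4817, f(3.25) ≈ 5.0784, f(3.5) ≈ 5.7546, f(3.75) ≈ 6.5208, f(4) ≈ 7.3891, f(4.25) ≈ 8.3729, f(4.5) ≈ 9.4877, f(4.75) ≈ 10.7510.
Sum = Δx · [f(3) + f(3.25) + f(3.5) + ...].
Sum ≈ 14.4591.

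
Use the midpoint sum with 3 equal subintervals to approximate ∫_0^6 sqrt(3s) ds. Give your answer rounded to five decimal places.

Δs = (6 − 0)/3 = 2.
Midpoints: 1, 3, 5.
f(1) ≈ 1.73205, f(3) ≈ 3.00000, f(5) ≈ 3.87298.
Sum = Δs · [f(1) + f(3) + f(5)].
Sum ≈ 17.21007.

17.21007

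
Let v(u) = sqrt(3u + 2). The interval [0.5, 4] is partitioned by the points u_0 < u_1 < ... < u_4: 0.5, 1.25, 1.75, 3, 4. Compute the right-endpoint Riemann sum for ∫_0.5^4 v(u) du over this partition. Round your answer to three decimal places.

Subinterval widths: 0.75, 0.5, 1.25, 1.
Right endpoints: 1.25, 1.75, 3, 4.
v(1.25) ≈ 2.398, v(1.75) ≈ 2.693, v(3) ≈ 3.317, v(4) ≈ 3.742.
Sum = Σ Δu_i · v(u_i).
Sum ≈ 11.032.

11.032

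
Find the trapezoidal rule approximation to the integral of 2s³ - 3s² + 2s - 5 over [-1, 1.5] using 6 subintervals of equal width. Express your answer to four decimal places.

Δs = (1.5 − (-1))/6 = 5/12.
f(-1) = -12, f(-7/12) = -6553/864, f(-1/6) = -293/54, f(0.25) = -4.65625, f(2/3) = -119/27, f(13/12) = -3293/864, f(1.5) = -2.
T_6 = (Δs/2)·[f(s_0) + 2f(s_1) + ... + 2f(s_{5}) + f(s_6)].
Sum ≈ -13.7023.

-13.7023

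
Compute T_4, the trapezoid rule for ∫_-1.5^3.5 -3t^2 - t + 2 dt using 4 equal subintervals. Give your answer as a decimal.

-45.15625

Δt = (3.5 − (-1.5))/4 = 1.25.
f(-1.5) = -3.25, f(-0.25) = 2.0625, f(1) = -2, f(2.25) = -15.4375, f(3.5) = -38.25.
T_4 = (Δt/2)·[f(t_0) + 2f(t_1) + 2f(t_2) + 2f(t_3) + f(t_4)].
Sum = -45.15625.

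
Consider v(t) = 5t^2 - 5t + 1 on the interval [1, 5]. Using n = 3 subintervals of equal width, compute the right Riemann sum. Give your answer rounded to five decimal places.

Δt = (5 − 1)/3 = 4/3.
Right endpoints: 7/3, 11/3, 5.
v(7/3) = 149/9, v(11/3) = 449/9, v(5) = 101.
Sum = Δt · [v(7/3) + v(11/3) + v(5)].
Sum ≈ 223.25926.

223.25926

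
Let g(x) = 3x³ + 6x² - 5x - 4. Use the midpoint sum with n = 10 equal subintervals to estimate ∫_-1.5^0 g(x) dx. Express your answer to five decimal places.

Δx = (0 − (-1.5))/10 = 0.15.
Midpoints: -1.425, -1.275, -1.125, -0.975, -0.825, -0.675, -0.525, -0.375, -0.225, -0.075.
g(-1.425) = 424181/64000, g(-1.275) = 378287/64000, g(-1.125) = 2533/512, g(-0.975) = 243083/64000, g(-0.825) = 161549/64000, g(-0.675) = 75911/64000, g(-0.525) = -9943/64000, g(-0.375) = -737/512, g(-0.225) = -166747/64000, g(-0.075) = -229921/64000.
Sum = Δx · [g(-1.425) + g(-1.275) + g(-1.125) + ...].
Sum ≈ 2.58023.

2.58023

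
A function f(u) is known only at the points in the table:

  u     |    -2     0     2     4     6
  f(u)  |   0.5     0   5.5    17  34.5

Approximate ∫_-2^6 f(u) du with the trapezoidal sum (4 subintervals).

Δu = 2.
T_4 = (2/2)·[0.5 + 2·0 + 2·5.5 + 2·17 + 34.5] = 80.

80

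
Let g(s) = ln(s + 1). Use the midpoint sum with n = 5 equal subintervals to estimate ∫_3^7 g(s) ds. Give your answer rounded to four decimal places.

7.0937

Δs = (7 − 3)/5 = 0.8.
Midpoints: 3.4, 4.2, 5, 5.8, 6.6.
g(3.4) ≈ 1.4816, g(4.2) ≈ 1.6487, g(5) ≈ 1.7918, g(5.8) ≈ 1.9169, g(6.6) ≈ 2.0281.
Sum = Δs · [g(3.4) + g(4.2) + g(5) + g(5.8) + g(6.6)].
Sum ≈ 7.0937.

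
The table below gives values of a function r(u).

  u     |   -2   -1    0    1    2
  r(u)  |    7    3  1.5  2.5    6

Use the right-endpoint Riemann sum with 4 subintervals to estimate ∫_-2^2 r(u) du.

Δu = 1.
Sum = 1·[3 + 1.5 + 2.5 + 6] = 13.

13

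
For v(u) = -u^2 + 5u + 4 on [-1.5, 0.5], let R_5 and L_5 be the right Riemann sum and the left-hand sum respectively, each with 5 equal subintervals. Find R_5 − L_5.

R_5 = 4.18.
L_5 = -0.62.
R_5 − L_5 = 4.8.

4.8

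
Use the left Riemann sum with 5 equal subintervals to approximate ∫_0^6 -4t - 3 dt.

-75.6

Δt = (6 − 0)/5 = 1.2.
Left endpoints: 0, 1.2, 2.4, 3.6, 4.8.
f(0) = -3, f(1.2) = -7.8, f(2.4) = -12.6, f(3.6) = -17.4, f(4.8) = -22.2.
Sum = Δt · [f(0) + f(1.2) + f(2.4) + f(3.6) + f(4.8)].
Sum = -75.6.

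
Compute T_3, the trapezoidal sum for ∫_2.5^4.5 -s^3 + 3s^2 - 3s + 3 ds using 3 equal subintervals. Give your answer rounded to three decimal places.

Δs = (4.5 − 2.5)/3 = 2/3.
f(2.5) = -1.375, f(19/6) = -1765/216, f(23/6) = -4481/216, f(4.5) = -40.875.
T_3 = (Δs/2)·[f(s_0) + 2f(s_1) + 2f(s_2) + f(s_3)].
Sum ≈ -33.361.

-33.361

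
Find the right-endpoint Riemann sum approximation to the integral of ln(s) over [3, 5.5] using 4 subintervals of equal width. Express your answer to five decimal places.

Δs = (5.5 − 3)/4 = 0.625.
Right endpoints: 3.625, 4.25, 4.875, 5.5.
f(3.625) ≈ 1.28785, f(4.25) ≈ 1.44692, f(4.875) ≈ 1.58412, f(5.5) ≈ 1.70475.
Sum = Δs · [f(3.625) + f(4.25) + f(4.875) + f(5.5)].
Sum ≈ 3.76478.

3.76478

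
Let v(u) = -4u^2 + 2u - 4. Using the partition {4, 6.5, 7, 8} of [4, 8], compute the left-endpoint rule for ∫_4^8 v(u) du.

-416

Subinterval widths: 2.5, 0.5, 1.
Left endpoints: 4, 6.5, 7.
v(4) = -60, v(6.5) = -160, v(7) = -186.
Sum = Σ Δu_i · v(u_i).
Sum = -416.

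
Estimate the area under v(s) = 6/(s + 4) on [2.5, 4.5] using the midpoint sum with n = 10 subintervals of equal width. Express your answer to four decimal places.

1.6095

Δs = (4.5 − 2.5)/10 = 0.2.
Midpoints: 2.6, 2.8, 3, 3.2, 3.4, 3.6, 3.8, 4, 4.2, 4.4.
v(2.6) = 10/11, v(2.8) = 15/17, v(3) = 6/7, v(3.2) = 5/6, v(3.4) = 30/37, v(3.6) = 15/19, v(3.8) = 10/13, v(4) = 0.75, v(4.2) = 30/41, v(4.4) = 5/7.
Sum = Δs · [v(2.6) + v(2.8) + v(3) + ...].
Sum ≈ 1.6095.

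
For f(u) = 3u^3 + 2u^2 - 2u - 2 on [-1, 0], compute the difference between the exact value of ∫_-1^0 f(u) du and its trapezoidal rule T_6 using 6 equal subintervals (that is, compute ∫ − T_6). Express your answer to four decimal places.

Exact integral: ∫_-1^0 f(u) du ≈ -1.083333.
T_6 ≈ -1.094907.
Error ≈ -1.083333 − (-1.094907) ≈ 0.0116.

0.0116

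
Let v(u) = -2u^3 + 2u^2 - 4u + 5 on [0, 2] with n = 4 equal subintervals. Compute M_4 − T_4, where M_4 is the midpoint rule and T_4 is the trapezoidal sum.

M_4 = -0.5.
T_4 = -1.
M_4 − T_4 = 0.5.

0.5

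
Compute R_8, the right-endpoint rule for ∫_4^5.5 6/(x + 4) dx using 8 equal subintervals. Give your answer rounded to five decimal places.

1.02008

Δx = (5.5 − 4)/8 = 0.1875.
Right endpoints: 4.1875, 4.375, 4.5625, 4.75, 4.9375, 5.125, 5.3125, 5.5.
f(4.1875) = 96/131, f(4.375) = 48/67, f(4.5625) = 96/137, f(4.75) = 24/35, f(4.9375) = 96/143, f(5.125) = 48/73, f(5.3125) = 96/149, f(5.5) = 12/19.
Sum = Δx · [f(4.1875) + f(4.375) + f(4.5625) + ...].
Sum ≈ 1.02008.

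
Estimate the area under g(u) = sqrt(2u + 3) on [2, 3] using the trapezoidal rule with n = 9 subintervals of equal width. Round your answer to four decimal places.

Δu = (3 − 2)/9 = 1/9.
g(2) ≈ 2.6458, g(19/9) ≈ 2.6874, g(20/9) ≈ 2.7285, g(7/3) ≈ 2.7689, g(22/9) ≈ 2.8087, g(23/9) ≈ 2.8480, g(8/3) ≈ 2.8868, g(25/9) ≈ 2.9250, g(26/9) ≈ 2.9627, g(3) ≈ 3.0000.
T_9 = (Δu/2)·[g(u_0) + 2g(u_1) + ... + 2g(u_{8}) + g(u_9)].
Sum ≈ 2.8265.

2.8265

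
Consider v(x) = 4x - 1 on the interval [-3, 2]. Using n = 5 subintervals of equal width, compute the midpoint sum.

Δx = (2 − (-3))/5 = 1.
Midpoints: -2.5, -1.5, -0.5, 0.5, 1.5.
v(-2.5) = -11, v(-1.5) = -7, v(-0.5) = -3, v(0.5) = 1, v(1.5) = 5.
Sum = Δx · [v(-2.5) + v(-1.5) + v(-0.5) + v(0.5) + v(1.5)].
Sum = -15.

-15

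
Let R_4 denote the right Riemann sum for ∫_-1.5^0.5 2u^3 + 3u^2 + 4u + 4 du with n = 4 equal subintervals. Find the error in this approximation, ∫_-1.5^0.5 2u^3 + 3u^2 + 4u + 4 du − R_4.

Exact integral: ∫_-1.5^0.5 f(u) du = 5.
R_4 = 7.25.
Error = 5 − 7.25 = -2.25.

-2.25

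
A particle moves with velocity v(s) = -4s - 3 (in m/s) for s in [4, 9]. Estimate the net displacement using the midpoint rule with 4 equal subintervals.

-145

Δs = (9 − 4)/4 = 1.25.
Midpoints: 4.625, 5.875, 7.125, 8.375.
v(4.625) = -21.5, v(5.875) = -26.5, v(7.125) = -31.5, v(8.375) = -36.5.
Sum = Δs · [v(4.625) + v(5.875) + v(7.125) + v(8.375)].
Sum = -145.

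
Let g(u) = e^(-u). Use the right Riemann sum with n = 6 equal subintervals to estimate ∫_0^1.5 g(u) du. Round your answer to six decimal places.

0.683803

Δu = (1.5 − 0)/6 = 0.25.
Right endpoints: 0.25, 0.5, 0.75, 1, 1.25, 1.5.
g(0.25) ≈ 0.778801, g(0.5) ≈ 0.606531, g(0.75) ≈ 0.472367, g(1) ≈ 0.367879, g(1.25) ≈ 0.286505, g(1.5) ≈ 0.223130.
Sum = Δu · [g(0.25) + g(0.5) + g(0.75) + ...].
Sum ≈ 0.683803.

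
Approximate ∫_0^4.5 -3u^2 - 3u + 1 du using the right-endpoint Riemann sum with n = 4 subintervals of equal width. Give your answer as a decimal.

Δu = (4.5 − 0)/4 = 1.125.
Right endpoints: 1.125, 2.25, 3.375, 4.5.
f(1.125) = -6.171875, f(2.25) = -20.9375, f(3.375) = -43.296875, f(4.5) = -73.25.
Sum = Δu · [f(1.125) + f(2.25) + f(3.375) + f(4.5)].
Sum = -161.61328125.

-161.61328125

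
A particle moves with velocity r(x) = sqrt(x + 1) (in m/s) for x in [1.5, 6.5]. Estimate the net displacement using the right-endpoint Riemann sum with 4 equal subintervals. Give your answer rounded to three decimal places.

Δx = (6.5 − 1.5)/4 = 1.25.
Right endpoints: 2.75, 4, 5.25, 6.5.
r(2.75) ≈ 1.936, r(4) ≈ 2.236, r(5.25) ≈ 2.500, r(6.5) ≈ 2.739.
Sum = Δx · [r(2.75) + r(4) + r(5.25) + r(6.5)].
Sum ≈ 11.764.

11.764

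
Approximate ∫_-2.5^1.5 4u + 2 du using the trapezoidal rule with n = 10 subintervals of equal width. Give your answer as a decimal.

0

Δu = (1.5 − (-2.5))/10 = 0.4.
f(-2.5) = -8, f(-2.1) = -6.4, f(-1.7) = -4.8, f(-1.3) = -3.2, f(-0.9) = -1.6, f(-0.5) = 0, f(-0.1) = 1.6, f(0.3) = 3.2, f(0.7) = 4.8, f(1.1) = 6.4, f(1.5) = 8.
T_10 = (Δu/2)·[f(u_0) + 2f(u_1) + ... + 2f(u_{9}) + f(u_10)].
Sum = 0.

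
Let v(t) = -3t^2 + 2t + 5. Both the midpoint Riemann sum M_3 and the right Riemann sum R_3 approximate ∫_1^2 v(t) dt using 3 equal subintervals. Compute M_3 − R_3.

M_3 ≈ 1.0277778.
R_3 ≈ -0.2222222.
M_3 − R_3 = 1.25.

1.25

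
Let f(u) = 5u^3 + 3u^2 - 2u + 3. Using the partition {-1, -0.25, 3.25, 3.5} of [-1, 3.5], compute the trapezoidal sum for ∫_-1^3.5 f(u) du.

414.36328125

Subinterval widths: 0.75, 3.5, 0.25.
f(-1) = 3, f(-0.25) = 3.609375, f(3.25) = 199.828125, f(3.5) = 247.125.
On each subinterval the trapezoid contributes (Δu_i/2)·[f(u_{i-1}) + f(u_i)].
Sum = 414.36328125.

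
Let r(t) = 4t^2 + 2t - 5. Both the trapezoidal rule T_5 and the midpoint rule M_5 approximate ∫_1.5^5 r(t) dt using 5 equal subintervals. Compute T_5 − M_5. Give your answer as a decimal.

1.715

T_5 = 168.56.
M_5 = 166.845.
T_5 − M_5 = 1.715.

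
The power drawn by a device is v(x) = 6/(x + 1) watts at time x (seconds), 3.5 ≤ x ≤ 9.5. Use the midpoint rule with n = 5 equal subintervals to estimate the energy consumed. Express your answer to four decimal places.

5.0695

Δx = (9.5 − 3.5)/5 = 1.2.
Midpoints: 4.1, 5.3, 6.5, 7.7, 8.9.
v(4.1) = 20/17, v(5.3) = 20/21, v(6.5) = 0.8, v(7.7) = 20/29, v(8.9) = 20/33.
Sum = Δx · [v(4.1) + v(5.3) + v(6.5) + v(7.7) + v(8.9)].
Sum ≈ 5.0695.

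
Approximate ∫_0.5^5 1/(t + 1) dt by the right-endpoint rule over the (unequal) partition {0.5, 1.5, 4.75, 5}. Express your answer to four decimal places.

1.0069

Subinterval widths: 1, 3.25, 0.25.
Right endpoints: 1.5, 4.75, 5.
f(1.5) = 0.4, f(4.75) = 4/23, f(5) = 1/6.
Sum = Σ Δt_i · f(t_i).
Sum ≈ 1.0069.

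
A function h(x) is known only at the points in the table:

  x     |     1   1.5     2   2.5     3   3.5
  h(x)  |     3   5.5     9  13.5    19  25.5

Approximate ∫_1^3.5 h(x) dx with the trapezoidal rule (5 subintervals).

Δx = 0.5.
T_5 = (0.5/2)·[3 + 2·5.5 + 2·9 + 2·13.5 + 2·19 + 25.5] = 30.625.

30.625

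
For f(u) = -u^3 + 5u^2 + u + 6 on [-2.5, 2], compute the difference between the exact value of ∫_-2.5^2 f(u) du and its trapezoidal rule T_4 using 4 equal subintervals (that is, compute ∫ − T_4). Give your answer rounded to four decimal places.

-5.4580

Exact integral: ∫_-2.5^2 f(u) du = 71.015625.
T_4 ≈ 76.473633.
Error ≈ 71.015625 − 76.473633 ≈ -5.4580.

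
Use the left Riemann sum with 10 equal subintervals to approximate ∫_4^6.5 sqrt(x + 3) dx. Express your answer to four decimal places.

7.1191

Δx = (6.5 − 4)/10 = 0.25.
Left endpoints: 4, 4.25, 4.5, 4.75, 5, 5.25, 5.5, 5.75, 6, 6.25.
f(4) ≈ 2.6458, f(4.25) ≈ 2.6926, f(4.5) ≈ 2.7386, f(4.75) ≈ 2.7839, f(5) ≈ 2.8284, f(5.25) ≈ 2.8723, f(5.5) ≈ 2.9155, f(5.75) ≈ 2.9580, f(6) ≈ 3.0000, f(6.25) ≈ 3.0414.
Sum = Δx · [f(4) + f(4.25) + f(4.5) + ...].
Sum ≈ 7.1191.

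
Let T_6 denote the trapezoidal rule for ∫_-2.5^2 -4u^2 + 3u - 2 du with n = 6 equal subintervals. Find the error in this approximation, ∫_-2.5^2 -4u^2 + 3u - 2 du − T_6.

Exact integral: ∫_-2.5^2 f(u) du = -43.875.
T_6 = -45.5625.
Error = -43.875 − (-45.5625) = 1.6875.

1.6875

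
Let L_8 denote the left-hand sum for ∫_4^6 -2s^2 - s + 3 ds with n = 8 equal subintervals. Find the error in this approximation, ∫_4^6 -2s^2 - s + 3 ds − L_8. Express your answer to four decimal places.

Exact integral: ∫_4^6 f(s) ds ≈ -105.333333.
L_8 = -100.125.
Error ≈ -105.333333 − (-100.125) ≈ -5.2083.

-5.2083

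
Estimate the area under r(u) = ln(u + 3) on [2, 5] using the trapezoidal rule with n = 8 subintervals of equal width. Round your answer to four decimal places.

Δu = (5 − 2)/8 = 0.375.
r(2) ≈ 1.6094, r(2.375) ≈ 1.6818, r(2.75) ≈ 1.7492, r(3.125) ≈ 1.8124, r(3.5) ≈ 1.8718, r(3.875) ≈ 1.9279, r(4.25) ≈ 1.9810, r(4.625) ≈ 2.0314, r(5) ≈ 2.0794.
T_8 = (Δu/2)·[r(u_0) + 2r(u_1) + ... + 2r(u_{7}) + r(u_8)].
Sum ≈ 5.5875.

5.5875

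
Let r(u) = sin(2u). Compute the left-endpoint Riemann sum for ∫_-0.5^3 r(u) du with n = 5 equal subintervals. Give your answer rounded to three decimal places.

-0.371

Δu = (3 − (-0.5))/5 = 0.7.
Left endpoints: -0.5, 0.2, 0.9, 1.6, 2.3.
r(-0.5) ≈ -0.841, r(0.2) ≈ 0.389, r(0.9) ≈ 0.974, r(1.6) ≈ -0.058, r(2.3) ≈ -0.994.
Sum = Δu · [r(-0.5) + r(0.2) + r(0.9) + r(1.6) + r(2.3)].
Sum ≈ -0.371.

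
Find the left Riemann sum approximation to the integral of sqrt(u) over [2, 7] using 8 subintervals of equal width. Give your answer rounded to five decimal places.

10.07102

Δu = (7 − 2)/8 = 0.625.
Left endpoints: 2, 2.625, 3.25, 3.875, 4.5, 5.125, 5.75, 6.375.
f(2) ≈ 1.41421, f(2.625) ≈ 1.62019, f(3.25) ≈ 1.80278, f(3.875) ≈ 1.96850, f(4.5) ≈ 2.12132, f(5.125) ≈ 2.26385, f(5.75) ≈ 2.39792, f(6.375) ≈ 2.52488.
Sum = Δu · [f(2) + f(2.625) + f(3.25) + ...].
Sum ≈ 10.07102.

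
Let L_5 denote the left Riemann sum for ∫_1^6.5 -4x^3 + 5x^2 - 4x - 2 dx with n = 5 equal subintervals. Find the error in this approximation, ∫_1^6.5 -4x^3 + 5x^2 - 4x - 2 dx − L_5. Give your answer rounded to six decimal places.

Exact integral: ∫_1^6.5 f(x) dx ≈ -1421.52083333.
L_5 = -965.25.
Error ≈ -1421.52083333 − (-965.25) ≈ -456.270833.

-456.270833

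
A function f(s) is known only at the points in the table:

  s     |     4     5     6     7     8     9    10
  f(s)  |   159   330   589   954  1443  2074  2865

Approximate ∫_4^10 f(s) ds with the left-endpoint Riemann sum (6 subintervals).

5549

Δs = 1.
Sum = 1·[159 + 330 + 589 + 954 + 1443 + 2074] = 5549.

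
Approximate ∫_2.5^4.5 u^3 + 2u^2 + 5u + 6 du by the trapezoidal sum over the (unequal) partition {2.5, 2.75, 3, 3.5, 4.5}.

192.71484375

Subinterval widths: 0.25, 0.25, 0.5, 1.
f(2.5) = 46.625, f(2.75) = 55.671875, f(3) = 66, f(3.5) = 90.875, f(4.5) = 160.125.
On each subinterval the trapezoid contributes (Δu_i/2)·[f(u_{i-1}) + f(u_i)].
Sum = 192.71484375.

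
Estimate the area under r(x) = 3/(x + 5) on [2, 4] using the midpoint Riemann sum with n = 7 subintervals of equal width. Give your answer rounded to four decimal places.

0.7539

Δx = (4 − 2)/7 = 2/7.
Midpoints: 15/7, 17/7, 19/7, 3, 23/7, 25/7, 27/7.
r(15/7) = 0.42, r(17/7) = 21/52, r(19/7) = 7/18, r(3) = 0.375, r(23/7) = 21/58, r(25/7) = 0.35, r(27/7) = 21/62.
Sum = Δx · [r(15/7) + r(17/7) + r(19/7) + ...].
Sum ≈ 0.7539.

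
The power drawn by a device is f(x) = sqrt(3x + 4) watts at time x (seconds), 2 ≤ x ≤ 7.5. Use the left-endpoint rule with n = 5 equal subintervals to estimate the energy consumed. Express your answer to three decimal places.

22.177

Δx = (7.5 − 2)/5 = 1.1.
Left endpoints: 2, 3.1, 4.2, 5.3, 6.4.
f(2) ≈ 3.162, f(3.1) ≈ 3.647, f(4.2) ≈ 4.074, f(5.3) ≈ 4.461, f(6.4) ≈ 4.817.
Sum = Δx · [f(2) + f(3.1) + f(4.2) + f(5.3) + f(6.4)].
Sum ≈ 22.177.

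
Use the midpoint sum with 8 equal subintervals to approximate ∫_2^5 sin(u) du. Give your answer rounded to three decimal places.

-0.704

Δu = (5 − 2)/8 = 0.375.
Midpoints: 2.1875, 2.5625, 2.9375, 3.3125, 3.6875, 4.0625, 4.4375, 4.8125.
f(2.1875) ≈ 0.816, f(2.5625) ≈ 0.547, f(2.9375) ≈ 0.203, f(3.3125) ≈ -0.170, f(3.6875) ≈ -0.519, f(4.0625) ≈ -0.796, f(4.4375) ≈ -0.962, f(4.8125) ≈ -0.995.
Sum = Δu · [f(2.1875) + f(2.5625) + f(2.9375) + ...].
Sum ≈ -0.704.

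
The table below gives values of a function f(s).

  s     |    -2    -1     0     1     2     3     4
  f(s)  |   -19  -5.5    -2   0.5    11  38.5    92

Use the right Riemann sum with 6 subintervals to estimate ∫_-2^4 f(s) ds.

Δs = 1.
Sum = 1·[(-5.5) + (-2) + 0.5 + 11 + 38.5 + 92] = 134.5.

134.5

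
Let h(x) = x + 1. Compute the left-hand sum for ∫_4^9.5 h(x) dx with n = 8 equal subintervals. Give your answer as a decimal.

Δx = (9.5 − 4)/8 = 0.6875.
Left endpoints: 4, 4.6875, 5.375, 6.0625, 6.75, 7.4375, 8.125, 8.8125.
h(4) = 5, h(4.6875) = 5.6875, h(5.375) = 6.375, h(6.0625) = 7.0625, h(6.75) = 7.75, h(7.4375) = 8.4375, h(8.125) = 9.125, h(8.8125) = 9.8125.
Sum = Δx · [h(4) + h(4.6875) + h(5.375) + ...].
Sum = 40.734375.

40.734375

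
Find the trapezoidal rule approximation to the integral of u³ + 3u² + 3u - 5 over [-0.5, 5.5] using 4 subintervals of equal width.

433.875

Δu = (5.5 − (-0.5))/4 = 1.5.
f(-0.5) = -5.875, f(1) = 2, f(2.5) = 36.875, f(4) = 119, f(5.5) = 268.625.
T_4 = (Δu/2)·[f(u_0) + 2f(u_1) + 2f(u_2) + 2f(u_3) + f(u_4)].
Sum = 433.875.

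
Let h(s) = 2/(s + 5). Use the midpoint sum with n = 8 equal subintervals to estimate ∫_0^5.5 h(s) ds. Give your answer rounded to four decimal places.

Δs = (5.5 − 0)/8 = 0.6875.
Midpoints: 0.34375, 1.03125, 1.71875, 2.40625, 3.09375, 3.78125, 4.46875, 5.15625.
h(0.34375) = 64/171, h(1.03125) = 64/193, h(1.71875) = 64/215, h(2.40625) = 64/237, h(3.09375) = 64/259, h(3.78125) = 64/281, h(4.46875) = 64/303, h(5.15625) = 64/325.
Sum = Δs · [h(0.34375) + h(1.03125) + h(1.71875) + ...].
Sum ≈ 1.4827.

1.4827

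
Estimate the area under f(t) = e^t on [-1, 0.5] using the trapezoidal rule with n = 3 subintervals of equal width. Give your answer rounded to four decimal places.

1.3074

Δt = (0.5 − (-1))/3 = 0.5.
f(-1) ≈ 0.3679, f(-0.5) ≈ 0.6065, f(0) ≈ 1.0000, f(0.5) ≈ 1.6487.
T_3 = (Δt/2)·[f(t_0) + 2f(t_1) + 2f(t_2) + f(t_3)].
Sum ≈ 1.3074.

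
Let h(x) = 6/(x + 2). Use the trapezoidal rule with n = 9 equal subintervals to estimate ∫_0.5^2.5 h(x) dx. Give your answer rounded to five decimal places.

3.52945

Δx = (2.5 − 0.5)/9 = 2/9.
h(0.5) = 2.4, h(13/18) = 108/49, h(17/18) = 108/53, h(7/6) = 36/19, h(25/18) = 108/61, h(29/18) = 108/65, h(11/6) = 36/23, h(37/18) = 108/73, h(41/18) = 108/77, h(2.5) = 4/3.
T_9 = (Δx/2)·[h(x_0) + 2h(x_1) + ... + 2h(x_{8}) + h(x_9)].
Sum ≈ 3.52945.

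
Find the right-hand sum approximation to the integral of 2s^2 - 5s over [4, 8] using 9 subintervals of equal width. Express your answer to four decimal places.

195.8189

Δs = (8 − 4)/9 = 4/9.
Right endpoints: 40/9, 44/9, 16/3, 52/9, 56/9, 20/3, 64/9, 68/9, 8.
f(40/9) = 1400/81, f(44/9) = 1892/81, f(16/3) = 272/9, f(52/9) = 3068/81, f(56/9) = 3752/81, f(20/3) = 500/9, f(64/9) = 5312/81, f(68/9) = 6188/81, f(8) = 88.
Sum = Δs · [f(40/9) + f(44/9) + f(16/3) + ...].
Sum ≈ 195.8189.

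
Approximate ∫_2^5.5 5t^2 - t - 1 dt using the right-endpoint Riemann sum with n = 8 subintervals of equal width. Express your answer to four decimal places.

275.8369

Δt = (5.5 − 2)/8 = 0.4375.
Right endpoints: 2.4375, 2.875, 3.3125, 3.75, 4.1875, 4.625, 5.0625, 5.5.
f(2.4375) = 26.26953125, f(2.875) = 37.453125, f(3.3125) = 50.55078125, f(3.75) = 65.5625, f(4.1875) = 82.48828125, f(4.625) = 101.328125, f(5.0625) = 122.08203125, f(5.5) = 144.75.
Sum = Δt · [f(2.4375) + f(2.875) + f(3.3125) + ...].
Sum ≈ 275.8369.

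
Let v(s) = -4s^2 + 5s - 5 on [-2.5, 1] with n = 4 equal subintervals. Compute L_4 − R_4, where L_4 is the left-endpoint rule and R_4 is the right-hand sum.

-33.6875

L_4 = -71.421875.
R_4 = -37.734375.
L_4 − R_4 = -33.6875.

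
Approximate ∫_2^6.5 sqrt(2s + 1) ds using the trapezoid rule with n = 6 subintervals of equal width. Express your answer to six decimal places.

Δs = (6.5 − 2)/6 = 0.75.
f(2) ≈ 2.236068, f(2.75) ≈ 2.549510, f(3.5) ≈ 2.828427, f(4.25) ≈ 3.082207, f(5) ≈ 3.316625, f(5.75) ≈ 3.535534, f(6.5) ≈ 3.741657.
T_6 = (Δs/2)·[f(s_0) + 2f(s_1) + ... + 2f(s_{5}) + f(s_6)].
Sum ≈ 13.725874.

13.725874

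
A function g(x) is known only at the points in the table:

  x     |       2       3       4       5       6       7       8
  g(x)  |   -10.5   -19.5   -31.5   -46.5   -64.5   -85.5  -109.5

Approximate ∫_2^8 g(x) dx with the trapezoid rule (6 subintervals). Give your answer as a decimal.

-307.5

Δx = 1.
T_6 = (1/2)·[(-10.5) + 2·(-19.5) + 2·(-31.5) + 2·(-46.5) + 2·(-64.5) + 2·(-85.5) + (-109.5)] = -307.5.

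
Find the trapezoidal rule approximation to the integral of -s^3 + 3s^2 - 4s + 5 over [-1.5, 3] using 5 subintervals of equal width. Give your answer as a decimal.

20.84625

Δs = (3 − (-1.5))/5 = 0.9.
f(-1.5) = 21.125, f(-0.6) = 8.696, f(0.3) = 4.043, f(1.2) = 2.792, f(2.1) = 0.569, f(3) = -7.
T_5 = (Δs/2)·[f(s_0) + 2f(s_1) + ... + 2f(s_{4}) + f(s_5)].
Sum = 20.84625.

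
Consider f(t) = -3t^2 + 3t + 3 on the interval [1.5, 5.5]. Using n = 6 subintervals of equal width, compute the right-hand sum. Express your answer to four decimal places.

Δt = (5.5 − 1.5)/6 = 2/3.
Right endpoints: 13/6, 17/6, 3.5, 25/6, 29/6, 5.5.
f(13/6) = -55/12, f(17/6) = -151/12, f(3.5) = -23.25, f(25/6) = -439/12, f(29/6) = -631/12, f(5.5) = -71.25.
Sum = Δt · [f(13/6) + f(17/6) + f(3.5) + ...].
Sum ≈ -133.8889.

-133.8889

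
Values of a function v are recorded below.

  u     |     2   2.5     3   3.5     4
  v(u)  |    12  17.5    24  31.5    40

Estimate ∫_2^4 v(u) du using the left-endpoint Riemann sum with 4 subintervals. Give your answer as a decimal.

42.5

Δu = 0.5.
Sum = 0.5·[12 + 17.5 + 24 + 31.5] = 42.5.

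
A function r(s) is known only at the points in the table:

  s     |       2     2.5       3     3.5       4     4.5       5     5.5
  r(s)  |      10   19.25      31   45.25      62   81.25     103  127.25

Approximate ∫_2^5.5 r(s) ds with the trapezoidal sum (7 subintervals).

205.1875

Δs = 0.5.
T_7 = (0.5/2)·[10 + 2·19.25 + 2·31 + 2·45.25 + 2·62 + 2·81.25 + 2·103 + 127.25] = 205.1875.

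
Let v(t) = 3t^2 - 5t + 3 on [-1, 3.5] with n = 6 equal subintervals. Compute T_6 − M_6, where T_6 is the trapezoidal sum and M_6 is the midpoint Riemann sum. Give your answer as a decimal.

1.8984375

T_6 = 30.515625.
M_6 = 28.6171875.
T_6 − M_6 = 1.8984375.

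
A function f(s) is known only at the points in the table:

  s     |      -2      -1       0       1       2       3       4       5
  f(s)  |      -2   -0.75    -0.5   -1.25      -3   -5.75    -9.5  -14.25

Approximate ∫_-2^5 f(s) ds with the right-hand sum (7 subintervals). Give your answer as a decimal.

Δs = 1.
Sum = 1·[(-0.75) + (-0.5) + (-1.25) + (-3) + (-5.75) + (-9.5) + (-14.25)] = -35.

-35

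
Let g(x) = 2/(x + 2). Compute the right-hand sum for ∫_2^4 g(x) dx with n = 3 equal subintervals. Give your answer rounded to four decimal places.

0.7579

Δx = (4 − 2)/3 = 2/3.
Right endpoints: 8/3, 10/3, 4.
g(8/3) = 3/7, g(10/3) = 0.375, g(4) = 1/3.
Sum = Δx · [g(8/3) + g(10/3) + g(4)].
Sum ≈ 0.7579.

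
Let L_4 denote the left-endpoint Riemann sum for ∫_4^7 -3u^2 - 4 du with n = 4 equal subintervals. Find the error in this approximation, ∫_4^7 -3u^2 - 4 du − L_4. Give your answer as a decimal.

-36.28125

Exact integral: ∫_4^7 f(u) du = -291.
L_4 = -254.71875.
Error = -291 − (-254.71875) = -36.28125.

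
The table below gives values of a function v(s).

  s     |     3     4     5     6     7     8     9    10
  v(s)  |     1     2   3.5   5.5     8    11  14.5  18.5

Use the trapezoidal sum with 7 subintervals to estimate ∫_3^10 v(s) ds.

54.25

Δs = 1.
T_7 = (1/2)·[1 + 2·2 + 2·3.5 + 2·5.5 + 2·8 + 2·11 + 2·14.5 + 18.5] = 54.25.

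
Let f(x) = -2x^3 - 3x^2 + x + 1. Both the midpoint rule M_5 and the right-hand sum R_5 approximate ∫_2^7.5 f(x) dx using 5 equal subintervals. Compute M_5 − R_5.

M_5 = -1938.811875.
R_5 = -2529.67.
M_5 − R_5 = 590.858125.

590.858125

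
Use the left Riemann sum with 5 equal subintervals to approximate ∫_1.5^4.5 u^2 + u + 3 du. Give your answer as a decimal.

Δu = (4.5 − 1.5)/5 = 0.6.
Left endpoints: 1.5, 2.1, 2.7, 3.3, 3.9.
f(1.5) = 6.75, f(2.1) = 9.51, f(2.7) = 12.99, f(3.3) = 17.19, f(3.9) = 22.11.
Sum = Δu · [f(1.5) + f(2.1) + f(2.7) + f(3.3) + f(3.9)].
Sum = 41.13.

41.13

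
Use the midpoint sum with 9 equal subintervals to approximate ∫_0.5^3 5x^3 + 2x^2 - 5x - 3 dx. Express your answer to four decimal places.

89.2594

Δx = (3 − 0.5)/9 = 5/18.
Midpoints: 23/36, 11/12, 43/36, 53/36, 1.75, 73/36, 83/36, 31/12, 103/36.
f(23/36) = -190085/46656, f(11/12) = -3545/1728, f(43/36) = 112055/46656, f(53/36) = 463225/46656, f(1.75) = 21.171875, f(73/36) = 1715765/46656, f(83/36) = 2677135/46656, f(31/12) = 144515/1728, f(103/36) = 5420075/46656.
Sum = Δx · [f(23/36) + f(11/12) + f(43/36) + ...].
Sum ≈ 89.2594.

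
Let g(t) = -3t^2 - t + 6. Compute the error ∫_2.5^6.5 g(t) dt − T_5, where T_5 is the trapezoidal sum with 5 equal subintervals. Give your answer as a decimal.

1.28

Exact integral: ∫_2.5^6.5 g(t) dt = -253.
T_5 = -254.28.
Error = -253 − (-254.28) = 1.28.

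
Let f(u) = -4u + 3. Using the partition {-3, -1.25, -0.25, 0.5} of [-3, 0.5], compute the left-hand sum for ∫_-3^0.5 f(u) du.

Subinterval widths: 1.75, 1, 0.75.
Left endpoints: -3, -1.25, -0.25.
f(-3) = 15, f(-1.25) = 8, f(-0.25) = 4.
Sum = Σ Δu_i · f(u_i).
Sum = 37.25.

37.25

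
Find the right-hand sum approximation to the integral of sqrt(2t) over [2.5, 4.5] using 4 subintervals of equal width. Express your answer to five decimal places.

Δt = (4.5 − 2.5)/4 = 0.5.
Right endpoints: 3, 3.5, 4, 4.5.
f(3) ≈ 2.44949, f(3.5) ≈ 2.64575, f(4) ≈ 2.82843, f(4.5) ≈ 3.00000.
Sum = Δt · [f(3) + f(3.5) + f(4) + f(4.5)].
Sum ≈ 5.46183.

5.46183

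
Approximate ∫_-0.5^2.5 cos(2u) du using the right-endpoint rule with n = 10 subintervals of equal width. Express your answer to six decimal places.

Δu = (2.5 − (-0.5))/10 = 0.3.
Right endpoints: -0.2, 0.1, 0.4, 0.7, 1, 1.3, 1.6, 1.9, 2.2, 2.5.
f(-0.2) ≈ 0.921061, f(0.1) ≈ 0.980067, f(0.4) ≈ 0.696707, f(0.7) ≈ 0.169967, f(1) ≈ -0.416147, f(1.3) ≈ -0.856889, f(1.6) ≈ -0.998295, f(1.9) ≈ -0.790968, f(2.2) ≈ -0.307333, f(2.5) ≈ 0.283662.
Sum = Δu · [f(-0.2) + f(0.1) + f(0.4) + ...].
Sum ≈ -0.095450.

-0.095450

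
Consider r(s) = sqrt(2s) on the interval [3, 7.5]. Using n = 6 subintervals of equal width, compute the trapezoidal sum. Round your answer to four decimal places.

Δs = (7.5 − 3)/6 = 0.75.
r(3) ≈ 2.4495, r(3.75) ≈ 2.7386, r(4.5) ≈ 3.0000, r(5.25) ≈ 3.2404, r(6) ≈ 3.4641, r(6.75) ≈ 3.6742, r(7.5) ≈ 3.8730.
T_6 = (Δs/2)·[r(s_0) + 2r(s_1) + ... + 2r(s_{5}) + r(s_6)].
Sum ≈ 14.4589.

14.4589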